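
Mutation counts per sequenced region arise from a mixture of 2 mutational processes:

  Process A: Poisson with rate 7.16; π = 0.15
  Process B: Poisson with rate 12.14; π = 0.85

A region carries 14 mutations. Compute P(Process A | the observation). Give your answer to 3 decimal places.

0.016

Apply Bayes' rule: the posterior for each component is proportional to its prior times its likelihood at x.
Component likelihoods at x = 14 mutations:
  f_A = e^(−7.16)·7.16^14/14! = 0.00829517
  f_B = e^(−12.14)·12.14^14/14! = 0.0925376
Weight by the priors:
  π_A·f_A = 0.15 × 0.00829517 = 0.00124428
  π_B·f_B = 0.85 × 0.0925376 = 0.078657
Normaliser: 0.00124428 + 0.078657 = 0.0799012
P(Process A | the observation) ≈ 0.016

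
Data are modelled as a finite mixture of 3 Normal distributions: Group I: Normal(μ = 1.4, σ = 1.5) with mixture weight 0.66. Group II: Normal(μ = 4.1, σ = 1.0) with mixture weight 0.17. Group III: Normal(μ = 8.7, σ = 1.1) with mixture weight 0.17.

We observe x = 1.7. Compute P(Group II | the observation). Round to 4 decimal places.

0.0216

Posterior ∝ prior × likelihood, so P(k | x) ∝ π_k f_k(x); normalise over all components.
Normal densities:
  p_I = (1/(1.5·√(2π)))·exp(−(1.7−1.4)²/(2·1.5²)) = 0.265962·exp(-0.02000) = 0.260695
  p_II = (1/(1.0·√(2π)))·exp(−(1.7−4.1)²/(2·1.0²)) = 0.398942·exp(-2.88000) = 0.0223945
  p_III = (1/(1.1·√(2π)))·exp(−(1.7−8.7)²/(2·1.1²)) = 0.362675·exp(-20.24793) = 5.8338e-10
Prior × likelihood for each component:
  π_I·p_I = 0.66 × 0.260695 = 0.172059
  π_II·p_II = 0.17 × 0.0223945 = 0.00380707
  π_III·p_III = 0.17 × 5.8338e-10 = 9.91746e-11
Denominator: 0.172059 + 0.00380707 + 9.91746e-11 = 0.175866
Responsibility of Group II: 0.00380707 / 0.175866 ≈ 0.0216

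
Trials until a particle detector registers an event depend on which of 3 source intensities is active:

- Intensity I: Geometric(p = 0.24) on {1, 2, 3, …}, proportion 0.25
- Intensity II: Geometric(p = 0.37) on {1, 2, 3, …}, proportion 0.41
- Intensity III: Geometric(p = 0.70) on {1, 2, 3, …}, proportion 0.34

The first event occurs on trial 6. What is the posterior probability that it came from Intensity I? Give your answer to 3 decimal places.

Apply Bayes' rule: the posterior for each component is proportional to its prior times its likelihood at x.
Evaluate each component's likelihood at the observed value:
  p_I = 0.24·(1−0.24)^5 = 0.24·0.253553 = 0.0608526
  p_II = 0.37·(1−0.37)^5 = 0.37·0.0992437 = 0.0367202
  p_III = 0.70·(1−0.70)^5 = 0.70·0.00243 = 0.001701
Unnormalised posteriors:
  π_I·p_I = 0.25 × 0.0608526 = 0.0152132
  π_II·p_II = 0.41 × 0.0367202 = 0.0150553
  π_III·p_III = 0.34 × 0.001701 = 0.00057834
Evidence: 0.0152132 + 0.0150553 + 0.00057834 = 0.0308468
P(Intensity I | data) ≈ 0.493

0.493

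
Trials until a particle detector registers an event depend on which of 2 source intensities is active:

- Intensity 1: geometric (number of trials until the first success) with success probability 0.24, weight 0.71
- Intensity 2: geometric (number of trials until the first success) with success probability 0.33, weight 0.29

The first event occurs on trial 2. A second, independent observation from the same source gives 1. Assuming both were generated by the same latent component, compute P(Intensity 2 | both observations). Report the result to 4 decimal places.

Posterior ∝ prior × likelihood, so P(k | x) ∝ π_k f_k(x); normalise over all components.
Since both observations come from the same component, the likelihood for component k is f_k(x₁)·f_k(x₂).
  f_1 = [0.24·(1−0.24)^1 = 0.24·0.76 = 0.1824] × [0.24] = 0.043776
  f_2 = [0.33·(1−0.33)^1 = 0.33·0.67 = 0.2211] × [0.33] = 0.072963
Multiply by the mixture weights:
  π_1·f_1 = 0.71 × 0.043776 = 0.031081
  π_2·f_2 = 0.29 × 0.072963 = 0.0211593
Evidence: 0.031081 + 0.0211593 = 0.0522402
So the posterior for Intensity 2 is 0.0211593 / 0.0522402 ≈ 0.4050.

0.4050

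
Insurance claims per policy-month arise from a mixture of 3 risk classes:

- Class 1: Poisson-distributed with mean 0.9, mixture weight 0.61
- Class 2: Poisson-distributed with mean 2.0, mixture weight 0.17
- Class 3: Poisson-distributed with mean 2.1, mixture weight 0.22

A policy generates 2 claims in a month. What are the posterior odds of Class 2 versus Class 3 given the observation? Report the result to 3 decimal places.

Only the two components matter; the odds are (π_i f_i(x)) / (π_j f_j(x)).
Component likelihoods at x = 2 claims:
  f_1 = 0.164661
  f_2 = 0.270671
  f_3 = 0.270016
0.046014 / 0.0594036 ≈ 0.775

0.775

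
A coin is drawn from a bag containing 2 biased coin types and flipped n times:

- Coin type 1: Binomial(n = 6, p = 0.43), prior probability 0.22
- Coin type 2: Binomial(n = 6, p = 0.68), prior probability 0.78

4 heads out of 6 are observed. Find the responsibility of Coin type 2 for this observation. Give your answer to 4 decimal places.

0.8748

Posterior ∝ prior × likelihood, so P(k | x) ∝ π_k f_k(x); normalise over all components.
Evaluate each component's likelihood at the observed value:
  L_1 = 0.166615
  L_2 = 0.328418
Weight by the priors:
  π_1·L_1 = 0.22 × 0.166615 = 0.0366554
  π_2·L_2 = 0.78 × 0.328418 = 0.256166
Normaliser: 0.0366554 + 0.256166 = 0.292821
P(Coin type 2 | the observation) ≈ 0.8748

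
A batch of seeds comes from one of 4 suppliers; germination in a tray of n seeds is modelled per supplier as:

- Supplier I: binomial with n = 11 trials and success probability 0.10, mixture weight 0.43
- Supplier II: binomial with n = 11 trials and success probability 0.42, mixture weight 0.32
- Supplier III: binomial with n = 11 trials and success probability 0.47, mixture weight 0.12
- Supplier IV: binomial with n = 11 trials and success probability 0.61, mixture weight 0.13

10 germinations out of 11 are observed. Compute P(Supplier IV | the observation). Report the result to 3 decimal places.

Posterior ∝ prior × likelihood, so P(k | x) ∝ π_k f_k(x); normalise over all components.
Component likelihoods at x = 10 germinations out of 11:
  p_I = 9.9e-10
  p_II = 0.00108972
  p_III = 0.00306653
  p_IV = 0.0306024
Unnormalised posteriors:
  π_I·p_I = 0.43 × 9.9e-10 = 4.257e-10
  π_II·p_II = 0.32 × 0.00108972 = 0.000348709
  π_III·p_III = 0.12 × 0.00306653 = 0.000367984
  π_IV·p_IV = 0.13 × 0.0306024 = 0.00397831
Marginal: 4.257e-10 + 0.000348709 + 0.000367984 + 0.00397831 = 0.00469501
P(Supplier IV | data) ≈ 0.847

0.847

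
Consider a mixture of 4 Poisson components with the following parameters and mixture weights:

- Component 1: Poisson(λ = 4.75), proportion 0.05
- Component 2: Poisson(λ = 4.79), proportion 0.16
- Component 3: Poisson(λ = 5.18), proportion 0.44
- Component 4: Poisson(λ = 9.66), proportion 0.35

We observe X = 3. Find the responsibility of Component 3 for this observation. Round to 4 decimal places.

0.6181

Posterior ∝ prior × likelihood, so P(k | x) ∝ π_k f_k(x); normalise over all components.
Evaluate each component's likelihood at the observed value:
  f_1 = 0.154536
  f_2 = 0.15226
  f_3 = 0.130374
  f_4 = 0.00958287
Unnormalised posteriors:
  π_1·f_1 = 0.05 × 0.154536 = 0.00772682
  π_2·f_2 = 0.16 × 0.15226 = 0.0243615
  π_3·f_3 = 0.44 × 0.130374 = 0.0573648
  π_4·f_4 = 0.35 × 0.00958287 = 0.003354
Denominator: 0.00772682 + 0.0243615 + 0.0573648 + 0.003354 = 0.0928071
P(Component 3 | data) = 0.0573648 / 0.0928071 ≈ 0.6181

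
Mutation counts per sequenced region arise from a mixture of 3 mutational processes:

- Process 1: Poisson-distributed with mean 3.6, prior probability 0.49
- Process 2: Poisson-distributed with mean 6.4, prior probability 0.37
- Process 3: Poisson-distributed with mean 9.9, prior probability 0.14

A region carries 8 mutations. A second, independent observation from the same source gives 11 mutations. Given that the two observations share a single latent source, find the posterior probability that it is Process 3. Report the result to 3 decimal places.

The responsibility of component k is w_k f_k(x) divided by Σ_j w_j f_j(x).
Since both observations come from the same component, the likelihood for component k is f_k(x₁)·f_k(x₂).
  L_1 = [e^(−3.6)·3.6^8/8! = 0.0191179] × [0.000900973] = 1.72247e-05
  L_2 = [e^(−6.4)·6.4^8/8! = 0.115994] × [0.0307142] = 0.00356266
  L_3 = [e^(−9.9)·9.9^8/8! = 0.114827] × [0.112542] = 0.012923
Multiply by the mixture weights:
  w_1·L_1 = 0.49 × 1.72247e-05 = 8.44009e-06
  w_2·L_2 = 0.37 × 0.00356266 = 0.00131818
  w_3·L_3 = 0.14 × 0.012923 = 0.00180921
Normaliser: 8.44009e-06 + 0.00131818 + 0.00180921 = 0.00313584
P(Process 3 | data) = 0.00180921 / 0.00313584 ≈ 0.577

0.577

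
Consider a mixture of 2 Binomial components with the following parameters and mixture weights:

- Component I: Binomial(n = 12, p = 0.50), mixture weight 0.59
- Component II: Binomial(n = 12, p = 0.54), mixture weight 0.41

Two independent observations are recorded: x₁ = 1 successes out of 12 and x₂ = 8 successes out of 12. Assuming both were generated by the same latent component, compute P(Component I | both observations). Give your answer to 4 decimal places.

The responsibility of component k is π_k f_k(x) divided by Σ_j π_j f_j(x).
Since both observations come from the same component, the likelihood for component k is f_k(x₁)·f_k(x₂).
  p_I = [C(12,1)·0.50^1·0.50^11 = 12·0.5·0.000488281 = 0.00292969] × [0.12085] = 0.000354052
  p_II = [C(12,1)·0.54^1·0.46^11 = 12·0.54·0.000195135 = 0.00126448] × [0.160246] = 0.000202627
Multiply by the mixture weights:
  π_I·p_I = 0.59 × 0.000354052 = 0.00020889
  π_II·p_II = 0.41 × 0.000202627 = 8.30772e-05
Sum: 0.00020889 + 8.30772e-05 = 0.000291968
Responsibility of Component I: 0.00020889 / 0.000291968 ≈ 0.7155

0.7155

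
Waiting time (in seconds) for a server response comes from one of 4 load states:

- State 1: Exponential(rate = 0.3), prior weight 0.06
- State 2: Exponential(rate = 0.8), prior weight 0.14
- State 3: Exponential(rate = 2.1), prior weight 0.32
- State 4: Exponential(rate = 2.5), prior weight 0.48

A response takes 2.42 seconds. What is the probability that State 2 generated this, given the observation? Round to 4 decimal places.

0.5071

Posterior ∝ prior × likelihood, so P(k | x) ∝ P(Z=k) f_k(x); normalise over all components.
Evaluate each component's likelihood at the observed value:
  L_1 = 0.145152
  L_2 = 0.115424
  L_3 = 0.0130357
  L_4 = 0.00589466
Unnormalised posteriors:
  P(Z=1)·L_1 = 0.06 × 0.145152 = 0.00870913
  P(Z=2)·L_2 = 0.14 × 0.115424 = 0.0161594
  P(Z=3)·L_3 = 0.32 × 0.0130357 = 0.00417143
  P(Z=4)·L_4 = 0.48 × 0.00589466 = 0.00282943
Marginal: 0.00870913 + 0.0161594 + 0.00417143 + 0.00282943 = 0.0318693
Responsibility of State 2: 0.0161594 / 0.0318693 ≈ 0.5071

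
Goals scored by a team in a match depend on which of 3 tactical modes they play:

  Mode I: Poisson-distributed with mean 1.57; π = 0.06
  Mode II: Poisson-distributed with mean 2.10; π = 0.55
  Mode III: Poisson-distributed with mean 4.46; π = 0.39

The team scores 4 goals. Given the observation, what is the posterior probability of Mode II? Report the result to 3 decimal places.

Apply Bayes' rule: the posterior for each component is proportional to its prior times its likelihood at x.
Component likelihoods at x = 4 goals:
  p_I = e^(−1.57)·1.57^4/4! = 0.0526678
  p_II = e^(−2.10)·2.10^4/4! = 0.099231
  p_III = e^(−4.46)·4.46^4/4! = 0.190623
Multiply by the mixture weights:
  π_I·p_I = 0.06 × 0.0526678 = 0.00316007
  π_II·p_II = 0.55 × 0.099231 = 0.0545771
  π_III·p_III = 0.39 × 0.190623 = 0.0743429
Marginal: 0.00316007 + 0.0545771 + 0.0743429 = 0.13208
So the posterior for Mode II is 0.0545771 / 0.13208 ≈ 0.413.

0.413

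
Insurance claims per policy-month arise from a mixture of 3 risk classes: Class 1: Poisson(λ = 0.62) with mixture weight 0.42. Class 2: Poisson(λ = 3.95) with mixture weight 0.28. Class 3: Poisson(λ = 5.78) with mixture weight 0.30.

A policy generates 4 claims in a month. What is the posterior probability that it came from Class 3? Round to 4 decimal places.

The responsibility of component k is w_k f_k(x) divided by Σ_j w_j f_j(x).
Evaluate each component's likelihood at the observed value:
  p_1 = 0.00331202
  p_2 = 0.195305
  p_3 = 0.143641
Unnormalised posteriors:
  w_1·p_1 = 0.42 × 0.00331202 = 0.00139105
  w_2·p_2 = 0.28 × 0.195305 = 0.0546855
  w_3·p_3 = 0.30 × 0.143641 = 0.0430923
Marginal: 0.00139105 + 0.0546855 + 0.0430923 = 0.0991688
P(Class 3 | x) = 0.0430923 / 0.0991688 ≈ 0.4345

0.4345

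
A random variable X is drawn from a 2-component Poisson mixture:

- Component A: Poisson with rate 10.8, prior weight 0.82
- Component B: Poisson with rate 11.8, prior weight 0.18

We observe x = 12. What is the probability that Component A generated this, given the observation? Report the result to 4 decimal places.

0.8106

Apply Bayes' rule: the posterior for each component is proportional to its prior times its likelihood at x.
Component likelihoods at x = 12:
  f_A = 0.107243
  f_B = 0.114175
Weight by the priors:
  π_A·f_A = 0.82 × 0.107243 = 0.087939
  π_B·f_B = 0.18 × 0.114175 = 0.0205516
Sum: 0.087939 + 0.0205516 = 0.108491
Responsibility of Component A: 0.087939 / 0.108491 ≈ 0.8106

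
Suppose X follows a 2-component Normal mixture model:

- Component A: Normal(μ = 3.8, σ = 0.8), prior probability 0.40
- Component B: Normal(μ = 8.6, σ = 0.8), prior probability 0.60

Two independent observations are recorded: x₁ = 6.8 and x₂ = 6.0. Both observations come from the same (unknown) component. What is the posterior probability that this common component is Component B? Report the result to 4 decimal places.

0.9679

By Bayes' theorem, P(k | x) = π_k f_k(x) / Σ_j π_j f_j(x).
Since both observations come from the same component, the likelihood for component k is f_k(x₁)·f_k(x₂).
  p_A = [(1/(0.8·√(2π)))·exp(−(6.8−3.8)²/(2·0.8²)) = 0.498678·exp(-7.03125) = 0.000440745] × [0.011367] = 5.00992e-06
  p_B = [(1/(0.8·√(2π)))·exp(−(6.8−8.6)²/(2·0.8²)) = 0.498678·exp(-2.53125) = 0.0396746] × [0.00253631] = 0.000100627
Weight by the priors:
  π_A·p_A = 0.40 × 5.00992e-06 = 2.00397e-06
  π_B·p_B = 0.60 × 0.000100627 = 6.03762e-05
Normaliser: 2.00397e-06 + 6.03762e-05 = 6.23802e-05
So the posterior for Component B is 6.03762e-05 / 6.23802e-05 ≈ 0.9679.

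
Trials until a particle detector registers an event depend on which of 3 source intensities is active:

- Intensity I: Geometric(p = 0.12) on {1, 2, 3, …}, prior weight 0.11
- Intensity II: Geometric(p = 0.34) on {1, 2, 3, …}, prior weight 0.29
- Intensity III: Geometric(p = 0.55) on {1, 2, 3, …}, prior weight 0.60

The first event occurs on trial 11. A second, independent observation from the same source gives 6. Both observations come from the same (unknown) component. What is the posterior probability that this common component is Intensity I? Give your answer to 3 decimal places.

The responsibility of component k is w_k f_k(x) divided by Σ_j w_j f_j(x).
Since both observations come from the same component, the likelihood for component k is f_k(x₁)·f_k(x₂).
  p_I = [0.12·(1−0.12)^10 = 0.12·0.278501 = 0.0334201] × [0.0633278] = 0.00211642
  p_II = [0.34·(1−0.34)^10 = 0.34·0.0156834 = 0.00533235] × [0.0425793] = 0.000227048
  p_III = [0.55·(1−0.55)^10 = 0.55·0.000340506 = 0.000187278] × [0.010149] = 1.9007e-06
Unnormalised posteriors:
  w_I·p_I = 0.11 × 0.00211642 = 0.000232807
  w_II·p_II = 0.29 × 0.000227048 = 6.58438e-05
  w_III·p_III = 0.60 × 1.9007e-06 = 1.14042e-06
Sum: 0.000232807 + 6.58438e-05 + 1.14042e-06 = 0.000299791
P(Intensity I | x₁, x₂) = 0.000232807 / 0.000299791 ≈ 0.777

0.777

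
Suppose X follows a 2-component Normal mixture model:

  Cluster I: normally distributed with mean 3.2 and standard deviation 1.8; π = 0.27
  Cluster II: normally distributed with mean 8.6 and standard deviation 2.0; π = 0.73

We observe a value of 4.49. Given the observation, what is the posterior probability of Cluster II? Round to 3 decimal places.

The responsibility of component k is P(Z=k) f_k(x) divided by Σ_j P(Z=j) f_j(x).
Component likelihoods at x = 4.49:
  L_I = (1/(1.8·√(2π)))·exp(−(4.49−3.2)²/(2·1.8²)) = 0.221635·exp(-0.25681) = 0.171438
  L_II = (1/(2.0·√(2π)))·exp(−(4.49−8.6)²/(2·2.0²)) = 0.199471·exp(-2.11151) = 0.0241469
Unnormalised posteriors:
  P(Z=I)·L_I = 0.27 × 0.171438 = 0.0462884
  P(Z=II)·L_II = 0.73 × 0.0241469 = 0.0176273
Evidence: 0.0462884 + 0.0176273 = 0.0639156
So the posterior for Cluster II is 0.0176273 / 0.0639156 ≈ 0.276.

0.276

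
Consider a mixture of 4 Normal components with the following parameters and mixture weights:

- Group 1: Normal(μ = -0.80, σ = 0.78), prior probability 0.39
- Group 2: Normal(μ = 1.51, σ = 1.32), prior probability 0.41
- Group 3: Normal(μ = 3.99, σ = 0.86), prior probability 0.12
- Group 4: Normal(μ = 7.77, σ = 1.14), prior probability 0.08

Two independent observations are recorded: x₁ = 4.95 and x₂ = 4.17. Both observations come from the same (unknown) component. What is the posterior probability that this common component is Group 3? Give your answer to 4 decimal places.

Apply Bayes' rule: the posterior for each component is proportional to its prior times its likelihood at x.
Since both observations come from the same component, the likelihood for component k is f_k(x₁)·f_k(x₂).
  L_1 = [(1/(0.78·√(2π)))·exp(−(4.95−-0.80)²/(2·0.78²)) = 0.511464·exp(-27.17168) = 8.09664e-13] × [7.81065e-10] = 6.32401e-22
  L_2 = [(1/(1.32·√(2π)))·exp(−(4.95−1.51)²/(2·1.32²)) = 0.302229·exp(-3.39578) = 0.0101291] × [0.0396768] = 0.000401889
  L_3 = [(1/(0.86·√(2π)))·exp(−(4.95−3.99)²/(2·0.86²)) = 0.463886·exp(-0.62304) = 0.248788] × [0.453836] = 0.112909
  L_4 = [(1/(1.14·√(2π)))·exp(−(4.95−7.77)²/(2·1.14²)) = 0.349949·exp(-3.05956) = 0.0164156] × [0.00239083] = 3.92468e-05
Weight by the priors:
  w_1·L_1 = 0.39 × 6.32401e-22 = 2.46636e-22
  w_2·L_2 = 0.41 × 0.000401889 = 0.000164775
  w_3·L_3 = 0.12 × 0.112909 = 0.0135491
  w_4·L_4 = 0.08 × 3.92468e-05 = 3.13975e-06
Denominator: 2.46636e-22 + 0.000164775 + 0.0135491 + 3.13975e-06 = 0.013717
Responsibility of Group 3: 0.0135491 / 0.013717 ≈ 0.9878

0.9878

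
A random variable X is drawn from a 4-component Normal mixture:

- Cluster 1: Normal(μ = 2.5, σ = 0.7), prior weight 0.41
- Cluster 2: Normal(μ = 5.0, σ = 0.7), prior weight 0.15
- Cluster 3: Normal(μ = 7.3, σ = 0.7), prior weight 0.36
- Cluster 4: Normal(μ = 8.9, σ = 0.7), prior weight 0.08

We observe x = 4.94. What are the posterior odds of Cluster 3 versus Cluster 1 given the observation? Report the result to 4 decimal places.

The posterior odds equal the prior odds times the likelihood ratio: (w_i/w_j)·(f_i(x)/f_j(x)).
Normal densities:
  f_1 = 0.00131047
  f_2 = 0.567828
  f_3 = 0.0019391
  f_4 = 6.40311e-08
Odds = (0.36/0.41) × (0.0019391/0.00131047) = 0.878049 × 1.4797 ≈ 1.2992

1.2992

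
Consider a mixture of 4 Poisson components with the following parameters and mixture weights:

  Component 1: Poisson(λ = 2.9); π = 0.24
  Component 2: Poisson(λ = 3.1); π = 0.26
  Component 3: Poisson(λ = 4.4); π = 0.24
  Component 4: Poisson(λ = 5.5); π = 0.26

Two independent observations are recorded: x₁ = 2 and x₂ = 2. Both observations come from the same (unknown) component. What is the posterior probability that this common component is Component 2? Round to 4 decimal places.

Apply Bayes' rule: the posterior for each component is proportional to its prior times its likelihood at x.
Since both observations come from the same component, the likelihood for component k is f_k(x₁)·f_k(x₂).
  p_1 = [e^(−2.9)·2.9^2/2! = 0.231373] × [0.231373] = 0.0535333
  p_2 = [e^(−3.1)·3.1^2/2! = 0.216461] × [0.216461] = 0.0468555
  p_3 = [e^(−4.4)·4.4^2/2! = 0.118845] × [0.118845] = 0.0141241
  p_4 = [e^(−5.5)·5.5^2/2! = 0.0618124] × [0.0618124] = 0.00382078
Multiply by the mixture weights:
  π_1·p_1 = 0.24 × 0.0535333 = 0.012848
  π_2·p_2 = 0.26 × 0.0468555 = 0.0121824
  π_3·p_3 = 0.24 × 0.0141241 = 0.00338977
  π_4·p_4 = 0.26 × 0.00382078 = 0.000993402
Sum: 0.012848 + 0.0121824 + 0.00338977 + 0.000993402 = 0.0294136
So the posterior for Component 2 is 0.0121824 / 0.0294136 ≈ 0.4142.

0.4142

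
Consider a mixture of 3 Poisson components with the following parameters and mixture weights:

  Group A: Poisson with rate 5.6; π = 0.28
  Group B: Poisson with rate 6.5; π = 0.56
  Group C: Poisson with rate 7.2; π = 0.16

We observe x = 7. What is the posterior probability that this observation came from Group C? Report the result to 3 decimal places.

0.168

P(component k | x) = w_k·f_k(x) / marginal(x), where marginal(x) = Σ_j w_j·f_j(x).
Poisson probabilities:
  p_A = 0.126717
  p_B = 0.146234
  p_C = 0.148586
Multiply by the mixture weights:
  w_A·p_A = 0.28 × 0.126717 = 0.0354809
  w_B·p_B = 0.56 × 0.146234 = 0.0818911
  w_C·p_C = 0.16 × 0.148586 = 0.0237737
Denominator: 0.0354809 + 0.0818911 + 0.0237737 = 0.141146
So the posterior for Group C is 0.0237737 / 0.141146 ≈ 0.168.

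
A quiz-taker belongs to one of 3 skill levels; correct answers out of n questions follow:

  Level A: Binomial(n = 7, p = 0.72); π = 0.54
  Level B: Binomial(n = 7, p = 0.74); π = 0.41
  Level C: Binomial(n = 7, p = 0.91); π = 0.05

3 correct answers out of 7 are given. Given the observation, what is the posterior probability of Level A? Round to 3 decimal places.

Posterior ∝ prior × likelihood, so P(k | x) ∝ P(Z=k) f_k(x); normalise over all components.
Binomial probabilities:
  f_A = 0.0802967
  f_B = 0.0648122
  f_C = 0.00173046
Prior × likelihood for each component:
  P(Z=A)·f_A = 0.54 × 0.0802967 = 0.0433602
  P(Z=B)·f_B = 0.41 × 0.0648122 = 0.026573
  P(Z=C)·f_C = 0.05 × 0.00173046 = 8.65231e-05
Marginal: 0.0433602 + 0.026573 + 8.65231e-05 = 0.0700197
So the posterior for Level A is 0.0433602 / 0.0700197 ≈ 0.619.

0.619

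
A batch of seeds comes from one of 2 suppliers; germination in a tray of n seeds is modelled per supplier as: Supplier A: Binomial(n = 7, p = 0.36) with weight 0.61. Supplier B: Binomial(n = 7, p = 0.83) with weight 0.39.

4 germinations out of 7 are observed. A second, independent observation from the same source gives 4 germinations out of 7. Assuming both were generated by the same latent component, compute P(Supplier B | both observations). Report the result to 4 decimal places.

0.1520

By Bayes' theorem, P(k | x) = P(Z=k) f_k(x) / Σ_j P(Z=j) f_j(x).
Since both observations come from the same component, the likelihood for component k is f_k(x₁)·f_k(x₂).
  f_A = [C(7,4)·0.36^4·0.64^3 = 35·0.0167962·0.262144 = 0.154105] × [0.154105] = 0.0237485
  f_B = [C(7,4)·0.83^4·0.17^3 = 35·0.474583·0.004913 = 0.081607] × [0.081607] = 0.0066597
Unnormalised posteriors:
  P(Z=A)·f_A = 0.61 × 0.0237485 = 0.0144866
  P(Z=B)·f_B = 0.39 × 0.0066597 = 0.00259728
Evidence: 0.0144866 + 0.00259728 = 0.0170839
Responsibility of Supplier B: 0.00259728 / 0.0170839 ≈ 0.1520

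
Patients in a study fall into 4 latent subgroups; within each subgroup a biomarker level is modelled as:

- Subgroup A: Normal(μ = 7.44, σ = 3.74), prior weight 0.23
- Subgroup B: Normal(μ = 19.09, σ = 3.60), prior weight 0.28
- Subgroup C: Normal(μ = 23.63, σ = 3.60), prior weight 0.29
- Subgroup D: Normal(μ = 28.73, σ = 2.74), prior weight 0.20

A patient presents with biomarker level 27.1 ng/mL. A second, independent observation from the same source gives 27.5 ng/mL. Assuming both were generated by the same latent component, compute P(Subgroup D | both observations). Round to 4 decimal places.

The responsibility of component k is w_k f_k(x) divided by Σ_j w_j f_j(x).
Since both observations come from the same component, the likelihood for component k is f_k(x₁)·f_k(x₂).
  p_A = [(1/(3.74·√(2π)))·exp(−(27.1−7.44)²/(2·3.74²)) = 0.106669·exp(-13.81637) = 1.06578e-07] × [6.03973e-08] = 6.43701e-15
  p_B = [(1/(3.60·√(2π)))·exp(−(27.1−19.09)²/(2·3.60²)) = 0.110817·exp(-2.47531) = 0.0093238] × [0.00723677] = 6.74742e-05
  p_C = [(1/(3.60·√(2π)))·exp(−(27.1−23.63)²/(2·3.60²)) = 0.110817·exp(-0.46454) = 0.0696402] × [0.0621823] = 0.00433039
  p_D = [(1/(2.74·√(2π)))·exp(−(27.1−28.73)²/(2·2.74²)) = 0.145599·exp(-0.17695) = 0.121987] × [0.131644] = 0.0160588
Prior × likelihood for each component:
  w_A·p_A = 0.23 × 6.43701e-15 = 1.48051e-15
  w_B·p_B = 0.28 × 6.74742e-05 = 1.88928e-05
  w_C·p_C = 0.29 × 0.00433039 = 0.00125581
  w_D·p_D = 0.20 × 0.0160588 = 0.00321176
Evidence: 1.48051e-15 + 1.88928e-05 + 0.00125581 + 0.00321176 = 0.00448647
Responsibility of Subgroup D: 0.00321176 / 0.00448647 ≈ 0.7159

0.7159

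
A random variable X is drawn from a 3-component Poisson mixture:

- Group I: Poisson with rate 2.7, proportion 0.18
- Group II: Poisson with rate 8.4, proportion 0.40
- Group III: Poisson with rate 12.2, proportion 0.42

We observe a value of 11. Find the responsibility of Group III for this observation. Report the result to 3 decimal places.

0.587

P(component k | x) = P(Z=k)·f_k(x) / marginal(x), where marginal(x) = Σ_j P(Z=j)·f_j(x).
Component likelihoods at x = 11:
  L_I = e^(−2.7)·2.7^11/11! = 9.35946e-05
  L_II = e^(−8.4)·8.4^11/11! = 0.0827642
  L_III = e^(−12.2)·12.2^11/11! = 0.112308
Multiply by the mixture weights:
  P(Z=I)·L_I = 0.18 × 9.35946e-05 = 1.6847e-05
  P(Z=II)·L_II = 0.40 × 0.0827642 = 0.0331057
  P(Z=III)·L_III = 0.42 × 0.112308 = 0.0471693
Denominator: 1.6847e-05 + 0.0331057 + 0.0471693 = 0.0802918
P(Group III | the observation) = 0.0471693 / 0.0802918 ≈ 0.587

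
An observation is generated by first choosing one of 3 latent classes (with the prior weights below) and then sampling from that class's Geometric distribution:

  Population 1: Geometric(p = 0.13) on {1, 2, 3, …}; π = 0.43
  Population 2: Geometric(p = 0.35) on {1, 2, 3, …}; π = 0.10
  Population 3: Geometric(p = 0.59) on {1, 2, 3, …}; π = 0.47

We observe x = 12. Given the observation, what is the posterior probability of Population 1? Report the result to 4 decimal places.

0.9741

By Bayes' theorem, P(k | x) = w_k f_k(x) / Σ_j w_j f_j(x).
Geometric probabilities:
  L_1 = 0.0280967
  L_2 = 0.00306277
  L_3 = 3.24694e-05
Multiply by the mixture weights:
  w_1·L_1 = 0.43 × 0.0280967 = 0.0120816
  w_2·L_2 = 0.10 × 0.00306277 = 0.000306277
  w_3·L_3 = 0.47 × 3.24694e-05 = 1.52606e-05
Denominator: 0.0120816 + 0.000306277 + 1.52606e-05 = 0.0124031
P(Population 1 | 12) = 0.0120816 / 0.0124031 ≈ 0.9741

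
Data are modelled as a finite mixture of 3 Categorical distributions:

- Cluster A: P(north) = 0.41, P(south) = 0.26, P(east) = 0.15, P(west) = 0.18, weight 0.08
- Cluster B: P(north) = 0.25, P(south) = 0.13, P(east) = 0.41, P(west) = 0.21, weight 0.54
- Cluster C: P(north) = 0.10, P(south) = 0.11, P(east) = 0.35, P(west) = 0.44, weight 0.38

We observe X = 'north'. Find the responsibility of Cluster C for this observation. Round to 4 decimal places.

0.1846

P(component k | x) = P(Z=k)·f_k(x) / marginal(x), where marginal(x) = Σ_j P(Z=j)·f_j(x).
Component likelihoods at x = 'north':
  f_A = 0.41
  f_B = 0.25
  f_C = 0.1
Unnormalised posteriors:
  P(Z=A)·f_A = 0.08 × 0.41 = 0.0328
  P(Z=B)·f_B = 0.54 × 0.25 = 0.135
  P(Z=C)·f_C = 0.38 × 0.1 = 0.038
Evidence: 0.0328 + 0.135 + 0.038 = 0.2058
Responsibility of Cluster C: 0.038 / 0.2058 ≈ 0.1846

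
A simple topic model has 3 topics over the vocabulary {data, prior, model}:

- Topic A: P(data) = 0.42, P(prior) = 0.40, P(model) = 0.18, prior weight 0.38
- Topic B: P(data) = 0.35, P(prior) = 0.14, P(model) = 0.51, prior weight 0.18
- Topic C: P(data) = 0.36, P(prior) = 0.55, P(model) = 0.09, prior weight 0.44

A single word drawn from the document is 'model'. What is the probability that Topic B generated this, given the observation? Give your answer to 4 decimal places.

0.4595

P(component k | x) = P(Z=k)·f_k(x) / marginal(x), where marginal(x) = Σ_j P(Z=j)·f_j(x).
Categorical probabilities:
  L_A = 0.18
  L_B = 0.51
  L_C = 0.09
Unnormalised posteriors:
  P(Z=A)·L_A = 0.38 × 0.18 = 0.0684
  P(Z=B)·L_B = 0.18 × 0.51 = 0.0918
  P(Z=C)·L_C = 0.44 × 0.09 = 0.0396
Evidence: 0.0684 + 0.0918 + 0.0396 = 0.1998
Responsibility of Topic B: 0.0918 / 0.1998 ≈ 0.4595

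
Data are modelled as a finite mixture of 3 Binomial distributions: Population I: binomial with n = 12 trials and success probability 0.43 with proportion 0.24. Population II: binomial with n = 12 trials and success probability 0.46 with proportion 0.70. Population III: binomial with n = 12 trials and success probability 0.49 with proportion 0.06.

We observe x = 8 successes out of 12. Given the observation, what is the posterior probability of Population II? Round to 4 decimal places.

0.7346

The responsibility of component k is w_k f_k(x) divided by Σ_j w_j f_j(x).
Evaluate each component's likelihood at the observed value:
  L_I = C(12,8)·0.43^8·0.57^4 = 495·0.00116882·0.10556 = 0.0610734
  L_II = C(12,8)·0.46^8·0.54^4 = 495·0.00200476·0.0850306 = 0.0843807
  L_III = C(12,8)·0.49^8·0.51^4 = 495·0.00332329·0.067652 = 0.11129
Weight by the priors:
  w_I·L_I = 0.24 × 0.0610734 = 0.0146576
  w_II·L_II = 0.70 × 0.0843807 = 0.0590665
  w_III·L_III = 0.06 × 0.11129 = 0.00667738
Normaliser: 0.0146576 + 0.0590665 + 0.00667738 = 0.0804015
P(Population II | x) ≈ 0.7346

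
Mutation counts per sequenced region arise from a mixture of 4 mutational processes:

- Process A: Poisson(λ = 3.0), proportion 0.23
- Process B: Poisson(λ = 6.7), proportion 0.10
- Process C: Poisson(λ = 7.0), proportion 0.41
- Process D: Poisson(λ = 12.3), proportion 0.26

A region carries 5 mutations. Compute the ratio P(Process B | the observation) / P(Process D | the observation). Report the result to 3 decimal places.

The posterior odds equal the prior odds times the likelihood ratio: (π_i/π_j)·(f_i(x)/f_j(x)).
Component likelihoods at x = 5 mutations:
  L_A = e^(−3.0)·3.0^5/5! = 0.100819
  L_B = e^(−6.7)·6.7^5/5! = 0.13849
  L_C = e^(−7.0)·7.0^5/5! = 0.127717
  L_D = e^(−12.3)·12.3^5/5! = 0.0106788
0.013849 / 0.00277649 ≈ 4.988

4.988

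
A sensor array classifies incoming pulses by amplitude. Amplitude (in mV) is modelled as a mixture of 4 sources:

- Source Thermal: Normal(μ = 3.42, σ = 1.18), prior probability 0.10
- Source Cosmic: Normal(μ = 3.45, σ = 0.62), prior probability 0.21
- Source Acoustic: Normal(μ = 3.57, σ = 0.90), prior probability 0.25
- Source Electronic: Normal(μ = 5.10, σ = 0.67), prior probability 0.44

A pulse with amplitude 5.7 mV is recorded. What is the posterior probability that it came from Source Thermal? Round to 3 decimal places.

The responsibility of component k is P(Z=k) f_k(x) divided by Σ_j P(Z=j) f_j(x).
Normal densities:
  L_Thermal = 0.0522791
  L_Cosmic = 0.000888621
  L_Acoustic = 0.0269403
  L_Electronic = 0.398742
Multiply by the mixture weights:
  P(Z=Thermal)·L_Thermal = 0.10 × 0.0522791 = 0.00522791
  P(Z=Cosmic)·L_Cosmic = 0.21 × 0.000888621 = 0.00018661
  P(Z=Acoustic)·L_Acoustic = 0.25 × 0.0269403 = 0.00673506
  P(Z=Electronic)·L_Electronic = 0.44 × 0.398742 = 0.175446
Marginal: 0.00522791 + 0.00018661 + 0.00673506 + 0.175446 = 0.187596
So the posterior for Source Thermal is 0.00522791 / 0.187596 ≈ 0.028.

0.028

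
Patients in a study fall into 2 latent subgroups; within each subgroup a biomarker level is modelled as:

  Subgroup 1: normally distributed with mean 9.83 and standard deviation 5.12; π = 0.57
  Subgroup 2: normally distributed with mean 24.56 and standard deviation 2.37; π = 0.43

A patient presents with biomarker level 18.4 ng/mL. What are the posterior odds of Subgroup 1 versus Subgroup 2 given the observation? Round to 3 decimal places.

The posterior odds equal the prior odds times the likelihood ratio: (π_i/π_j)·(f_i(x)/f_j(x)).
Normal densities:
  f_1 = (1/(5.12·√(2π)))·exp(−(18.4−9.83)²/(2·5.12²)) = 0.077918·exp(-1.40085) = 0.0191981
  f_2 = (1/(2.37·√(2π)))·exp(−(18.4−24.56)²/(2·2.37²)) = 0.168330·exp(-3.37781) = 0.0057438
Odds = (0.57/0.43) × (0.0191981/0.0057438) = 1.32558 × 3.34241 ≈ 4.431

4.431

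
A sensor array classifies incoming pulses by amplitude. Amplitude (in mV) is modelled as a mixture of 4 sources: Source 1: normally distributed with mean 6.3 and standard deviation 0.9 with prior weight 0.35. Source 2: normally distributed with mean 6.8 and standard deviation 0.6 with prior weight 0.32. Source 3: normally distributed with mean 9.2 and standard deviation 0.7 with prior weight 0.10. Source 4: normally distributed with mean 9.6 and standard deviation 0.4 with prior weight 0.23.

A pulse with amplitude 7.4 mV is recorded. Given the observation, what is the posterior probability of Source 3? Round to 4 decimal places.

0.0102

By Bayes' theorem, P(k | x) = P(Z=k) f_k(x) / Σ_j P(Z=j) f_j(x).
Normal densities:
  p_1 = 0.210033
  p_2 = 0.403285
  p_3 = 0.0208921
  p_4 = 2.69244e-07
Prior × likelihood for each component:
  P(Z=1)·p_1 = 0.35 × 0.210033 = 0.0735115
  P(Z=2)·p_2 = 0.32 × 0.403285 = 0.129051
  P(Z=3)·p_3 = 0.10 × 0.0208921 = 0.00208921
  P(Z=4)·p_4 = 0.23 × 2.69244e-07 = 6.19261e-08
Denominator: 0.0735115 + 0.129051 + 0.00208921 + 6.19261e-08 = 0.204652
So the posterior for Source 3 is 0.00208921 / 0.204652 ≈ 0.0102.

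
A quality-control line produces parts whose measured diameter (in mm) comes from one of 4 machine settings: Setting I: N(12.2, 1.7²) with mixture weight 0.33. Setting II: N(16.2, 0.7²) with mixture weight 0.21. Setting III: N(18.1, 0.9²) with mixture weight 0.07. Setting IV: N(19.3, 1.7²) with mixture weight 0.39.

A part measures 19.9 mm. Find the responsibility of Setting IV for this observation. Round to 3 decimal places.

Posterior ∝ prior × likelihood, so P(k | x) ∝ π_k f_k(x); normalise over all components.
Normal densities:
  p_I = (1/(1.7·√(2π)))·exp(−(19.9−12.2)²/(2·1.7²)) = 0.234672·exp(-10.25779) = 8.23306e-06
  p_II = (1/(0.7·√(2π)))·exp(−(19.9−16.2)²/(2·0.7²)) = 0.569918·exp(-13.96939) = 4.88634e-07
  p_III = (1/(0.9·√(2π)))·exp(−(19.9−18.1)²/(2·0.9²)) = 0.443269·exp(-2.00000) = 0.05999
  p_IV = (1/(1.7·√(2π)))·exp(−(19.9−19.3)²/(2·1.7²)) = 0.234672·exp(-0.06228) = 0.220502
Multiply by the mixture weights:
  π_I·p_I = 0.33 × 8.23306e-06 = 2.71691e-06
  π_II·p_II = 0.21 × 4.88634e-07 = 1.02613e-07
  π_III·p_III = 0.07 × 0.05999 = 0.0041993
  π_IV·p_IV = 0.39 × 0.220502 = 0.0859956
Denominator: 2.71691e-06 + 1.02613e-07 + 0.0041993 + 0.0859956 = 0.0901977
Responsibility of Setting IV: 0.0859956 / 0.0901977 ≈ 0.953

0.953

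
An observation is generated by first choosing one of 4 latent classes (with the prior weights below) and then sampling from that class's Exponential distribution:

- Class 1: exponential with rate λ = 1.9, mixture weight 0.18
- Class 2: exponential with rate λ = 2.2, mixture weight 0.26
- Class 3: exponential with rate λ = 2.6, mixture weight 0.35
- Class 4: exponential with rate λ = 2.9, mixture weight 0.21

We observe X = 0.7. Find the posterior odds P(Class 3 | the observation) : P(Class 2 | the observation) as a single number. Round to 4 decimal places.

Since P(k|x) ∝ π_k f_k(x), the posterior odds are π_i f_i(x) / (π_j f_j(x)).
Exponential densities:
  f_1 = 0.502507
  f_2 = 0.471638
  f_3 = 0.421267
  f_4 = 0.380873
Odds = (0.35/0.26) × (0.421267/0.471638) = 1.34615 × 0.893199 ≈ 1.2024

1.2024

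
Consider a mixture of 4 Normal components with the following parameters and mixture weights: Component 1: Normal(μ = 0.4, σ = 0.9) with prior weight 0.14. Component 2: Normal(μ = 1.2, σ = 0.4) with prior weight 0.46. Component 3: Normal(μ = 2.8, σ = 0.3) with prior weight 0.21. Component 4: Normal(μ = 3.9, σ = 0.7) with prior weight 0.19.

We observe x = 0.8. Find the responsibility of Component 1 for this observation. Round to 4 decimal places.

Apply Bayes' rule: the posterior for each component is proportional to its prior times its likelihood at x.
Component likelihoods at x = 0.8:
  f_1 = (1/(0.9·√(2π)))·exp(−(0.8−0.4)²/(2·0.9²)) = 0.443269·exp(-0.09877) = 0.401582
  f_2 = (1/(0.4·√(2π)))·exp(−(0.8−1.2)²/(2·0.4²)) = 0.997356·exp(-0.50000) = 0.604927
  f_3 = (1/(0.3·√(2π)))·exp(−(0.8−2.8)²/(2·0.3²)) = 1.329808·exp(-22.22222) = 2.9703e-10
  f_4 = (1/(0.7·√(2π)))·exp(−(0.8−3.9)²/(2·0.7²)) = 0.569918·exp(-9.80612) = 3.14099e-05
Multiply by the mixture weights:
  w_1·f_1 = 0.14 × 0.401582 = 0.0562215
  w_2·f_2 = 0.46 × 0.604927 = 0.278266
  w_3·f_3 = 0.21 × 2.9703e-10 = 6.23763e-11
  w_4·f_4 = 0.19 × 3.14099e-05 = 5.96789e-06
Denominator: 0.0562215 + 0.278266 + 6.23763e-11 + 5.96789e-06 = 0.334494
So the posterior for Component 1 is 0.0562215 / 0.334494 ≈ 0.1681.

0.1681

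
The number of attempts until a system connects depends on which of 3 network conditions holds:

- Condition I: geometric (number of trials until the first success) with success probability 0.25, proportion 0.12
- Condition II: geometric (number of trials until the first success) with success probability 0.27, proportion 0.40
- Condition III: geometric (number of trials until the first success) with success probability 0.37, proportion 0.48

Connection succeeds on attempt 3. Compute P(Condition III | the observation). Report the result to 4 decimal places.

The responsibility of component k is w_k f_k(x) divided by Σ_j w_j f_j(x).
Component likelihoods at x = 3:
  L_I = 0.140625
  L_II = 0.143883
  L_III = 0.146853
Multiply by the mixture weights:
  w_I·L_I = 0.12 × 0.140625 = 0.016875
  w_II·L_II = 0.40 × 0.143883 = 0.0575532
  w_III·L_III = 0.48 × 0.146853 = 0.0704894
Denominator: 0.016875 + 0.0575532 + 0.0704894 = 0.144918
So the posterior for Condition III is 0.0704894 / 0.144918 ≈ 0.4864.

0.4864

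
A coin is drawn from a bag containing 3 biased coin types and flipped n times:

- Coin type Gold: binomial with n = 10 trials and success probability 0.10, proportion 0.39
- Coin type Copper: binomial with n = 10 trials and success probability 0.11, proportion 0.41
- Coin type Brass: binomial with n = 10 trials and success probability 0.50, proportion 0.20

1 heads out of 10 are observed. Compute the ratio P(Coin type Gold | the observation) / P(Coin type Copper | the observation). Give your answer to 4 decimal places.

The posterior odds equal the prior odds times the likelihood ratio: (P(Z=i)/P(Z=j))·(f_i(x)/f_j(x)).
Evaluate each component's likelihood at the observed value:
  p_Gold = 0.38742
  p_Copper = 0.385392
  p_Brass = 0.00976562
0.151094 / 0.158011 ≈ 0.9562

0.9562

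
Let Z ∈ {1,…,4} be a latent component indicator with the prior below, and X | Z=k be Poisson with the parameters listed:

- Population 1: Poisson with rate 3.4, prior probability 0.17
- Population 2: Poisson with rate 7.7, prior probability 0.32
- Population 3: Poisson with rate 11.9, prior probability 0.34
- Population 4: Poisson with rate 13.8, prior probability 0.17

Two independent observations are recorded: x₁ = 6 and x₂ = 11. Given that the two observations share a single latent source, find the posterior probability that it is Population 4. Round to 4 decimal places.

0.0375

Apply Bayes' rule: the posterior for each component is proportional to its prior times its likelihood at x.
Since both observations come from the same component, the likelihood for component k is f_k(x₁)·f_k(x₂).
  L_1 = [e^(−3.4)·3.4^6/6! = 0.0716044] × [0.000586828] = 4.20195e-05
  L_2 = [e^(−7.7)·7.7^6/6! = 0.131082] × [0.0639992] = 0.00838917
  L_3 = [e^(−11.9)·11.9^6/6! = 0.0267821] × [0.115281] = 0.00308746
  L_4 = [e^(−13.8)·13.8^6/6! = 0.00974267] × [0.0879529] = 0.000856897
Multiply by the mixture weights:
  P(Z=1)·L_1 = 0.17 × 4.20195e-05 = 7.14332e-06
  P(Z=2)·L_2 = 0.32 × 0.00838917 = 0.00268453
  P(Z=3)·L_3 = 0.34 × 0.00308746 = 0.00104974
  P(Z=4)·L_4 = 0.17 × 0.000856897 = 0.000145672
Marginal: 7.14332e-06 + 0.00268453 + 0.00104974 + 0.000145672 = 0.00388709
P(Population 4 | x) = 0.000145672 / 0.00388709 ≈ 0.0375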